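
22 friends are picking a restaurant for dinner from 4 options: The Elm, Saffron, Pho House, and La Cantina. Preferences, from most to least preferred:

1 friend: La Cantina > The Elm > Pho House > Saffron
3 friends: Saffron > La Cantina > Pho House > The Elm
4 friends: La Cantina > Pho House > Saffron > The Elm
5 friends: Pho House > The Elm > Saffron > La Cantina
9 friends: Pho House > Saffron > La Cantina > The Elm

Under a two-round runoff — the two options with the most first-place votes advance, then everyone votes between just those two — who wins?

Round 1 first-place votes: The Elm 0, Saffron 3, Pho House 14, La Cantina 5.
Pho House and La Cantina advance.
Runoff: Pho House is preferred to La Cantina by 14 voters; La Cantina by 8.
Pho House wins the runoff.

Pho House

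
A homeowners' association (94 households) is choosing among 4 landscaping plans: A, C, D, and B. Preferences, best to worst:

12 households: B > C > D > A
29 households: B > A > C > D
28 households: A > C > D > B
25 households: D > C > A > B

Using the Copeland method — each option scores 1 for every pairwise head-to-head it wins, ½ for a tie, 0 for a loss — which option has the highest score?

A: beats C, D, and B → score 3.
C: beats D and B; loses to A → score 2.
D: beats B; loses to A and C → score 1.
B: loses to A, C, and D → score 0.
A has the best pairwise record.

A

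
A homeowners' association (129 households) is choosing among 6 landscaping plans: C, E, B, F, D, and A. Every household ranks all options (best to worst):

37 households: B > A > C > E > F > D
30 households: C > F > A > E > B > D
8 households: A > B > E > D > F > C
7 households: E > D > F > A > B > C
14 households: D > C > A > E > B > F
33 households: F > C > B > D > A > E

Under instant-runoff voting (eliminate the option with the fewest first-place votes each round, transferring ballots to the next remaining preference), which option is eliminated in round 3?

D

Round 1: C 30, E 7, B 37, F 33, D 14, A 8. Eliminate E.
Round 2: C 30, B 37, F 33, D 21, A 8. Eliminate A.
Round 3: C 30, B 45, F 33, D 21. Eliminate D.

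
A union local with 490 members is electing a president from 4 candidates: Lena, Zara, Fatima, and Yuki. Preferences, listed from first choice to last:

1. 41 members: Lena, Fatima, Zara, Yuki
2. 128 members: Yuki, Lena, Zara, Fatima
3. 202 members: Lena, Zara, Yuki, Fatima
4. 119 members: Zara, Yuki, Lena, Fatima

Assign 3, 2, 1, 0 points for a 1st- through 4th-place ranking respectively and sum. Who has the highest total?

Lena: 41·3 + 128·2 + 202·3 + 119·1 = 1104
Zara: 41·1 + 128·1 + 202·2 + 119·3 = 930
Fatima: 41·2 + 128·0 + 202·0 + 119·0 = 82
Yuki: 41·0 + 128·3 + 202·1 + 119·2 = 824
Lena has the highest Borda score (1104).

Lena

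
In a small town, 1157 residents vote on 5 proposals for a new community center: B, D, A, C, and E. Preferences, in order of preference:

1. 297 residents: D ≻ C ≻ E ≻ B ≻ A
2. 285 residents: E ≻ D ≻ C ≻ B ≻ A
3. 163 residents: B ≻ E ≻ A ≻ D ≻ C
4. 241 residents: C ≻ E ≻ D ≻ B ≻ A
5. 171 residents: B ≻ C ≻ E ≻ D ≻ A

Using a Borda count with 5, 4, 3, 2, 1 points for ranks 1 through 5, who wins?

E

B: 297·2 + 285·2 + 163·5 + 241·2 + 171·5 = 3316
D: 297·5 + 285·4 + 163·2 + 241·3 + 171·2 = 4016
A: 297·1 + 285·1 + 163·3 + 241·1 + 171·1 = 1483
C: 297·4 + 285·3 + 163·1 + 241·5 + 171·4 = 4095
E: 297·3 + 285·5 + 163·4 + 241·4 + 171·3 = 4445
E has the highest Borda score (4445).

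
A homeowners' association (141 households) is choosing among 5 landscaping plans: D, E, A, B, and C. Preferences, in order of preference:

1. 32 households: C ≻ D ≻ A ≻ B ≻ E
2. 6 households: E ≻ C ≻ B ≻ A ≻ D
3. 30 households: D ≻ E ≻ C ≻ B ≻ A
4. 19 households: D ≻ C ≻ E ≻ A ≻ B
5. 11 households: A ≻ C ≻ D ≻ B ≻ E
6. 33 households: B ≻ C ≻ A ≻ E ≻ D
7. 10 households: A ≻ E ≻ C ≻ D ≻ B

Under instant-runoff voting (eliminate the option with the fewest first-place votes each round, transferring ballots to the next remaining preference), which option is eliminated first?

E

Round 1: D 49, E 6, A 21, B 33, C 32. Eliminate E.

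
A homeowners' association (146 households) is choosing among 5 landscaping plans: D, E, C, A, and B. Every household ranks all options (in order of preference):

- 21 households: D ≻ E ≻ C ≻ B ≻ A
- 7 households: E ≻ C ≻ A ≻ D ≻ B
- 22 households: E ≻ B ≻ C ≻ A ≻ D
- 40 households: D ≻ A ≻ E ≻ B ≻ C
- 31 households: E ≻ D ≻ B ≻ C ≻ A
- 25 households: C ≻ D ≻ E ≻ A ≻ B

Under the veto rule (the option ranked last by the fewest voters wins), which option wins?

E

Last-place votes: D 22, E 0, C 40, A 52, B 32.
E is ranked last by the fewest voters, so E wins.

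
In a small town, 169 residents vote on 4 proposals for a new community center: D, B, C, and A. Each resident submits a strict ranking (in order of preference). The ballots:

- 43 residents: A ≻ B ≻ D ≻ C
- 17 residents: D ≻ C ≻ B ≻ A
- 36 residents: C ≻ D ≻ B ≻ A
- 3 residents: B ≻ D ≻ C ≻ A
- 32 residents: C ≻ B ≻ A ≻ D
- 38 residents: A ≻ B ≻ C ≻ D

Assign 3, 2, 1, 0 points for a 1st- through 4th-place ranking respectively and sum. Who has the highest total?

D: 43·1 + 17·3 + 36·2 + 3·2 + 32·0 + 38·0 = 172
B: 43·2 + 17·1 + 36·1 + 3·3 + 32·2 + 38·2 = 288
C: 43·0 + 17·2 + 36·3 + 3·1 + 32·3 + 38·1 = 279
A: 43·3 + 17·0 + 36·0 + 3·0 + 32·1 + 38·3 = 275
B has the highest Borda score (288).

B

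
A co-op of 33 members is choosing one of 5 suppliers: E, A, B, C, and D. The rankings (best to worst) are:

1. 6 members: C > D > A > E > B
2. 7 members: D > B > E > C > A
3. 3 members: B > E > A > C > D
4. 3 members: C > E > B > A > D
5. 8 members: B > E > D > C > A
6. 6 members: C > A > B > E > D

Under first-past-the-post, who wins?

First-place votes: E 0, A 0, B 11, C 15, D 7.
C has the most first-place votes.

C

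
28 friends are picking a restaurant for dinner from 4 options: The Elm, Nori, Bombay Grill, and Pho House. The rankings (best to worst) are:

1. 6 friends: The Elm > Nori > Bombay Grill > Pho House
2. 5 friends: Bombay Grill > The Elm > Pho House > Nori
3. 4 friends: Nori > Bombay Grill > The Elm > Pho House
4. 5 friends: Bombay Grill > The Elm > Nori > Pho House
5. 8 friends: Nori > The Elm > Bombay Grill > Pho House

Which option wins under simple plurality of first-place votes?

Nori

First-place votes: The Elm 6, Nori 12, Bombay Grill 10, Pho House 0.
Nori has the most first-place votes.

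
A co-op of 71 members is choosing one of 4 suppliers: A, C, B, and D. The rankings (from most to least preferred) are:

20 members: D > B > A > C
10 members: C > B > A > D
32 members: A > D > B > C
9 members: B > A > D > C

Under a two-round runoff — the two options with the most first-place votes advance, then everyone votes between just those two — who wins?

Round 1 first-place votes: A 32, C 10, B 9, D 20.
A and D advance.
Runoff: A is preferred to D by 51 voters; D by 20.
A wins the runoff.

A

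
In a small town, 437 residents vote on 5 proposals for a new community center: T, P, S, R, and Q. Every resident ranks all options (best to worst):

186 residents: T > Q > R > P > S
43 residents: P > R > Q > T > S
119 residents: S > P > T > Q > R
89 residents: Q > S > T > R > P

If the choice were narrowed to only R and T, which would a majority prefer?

Voters preferring R to T: 43; preferring T to R: 394.
T wins the head-to-head.

T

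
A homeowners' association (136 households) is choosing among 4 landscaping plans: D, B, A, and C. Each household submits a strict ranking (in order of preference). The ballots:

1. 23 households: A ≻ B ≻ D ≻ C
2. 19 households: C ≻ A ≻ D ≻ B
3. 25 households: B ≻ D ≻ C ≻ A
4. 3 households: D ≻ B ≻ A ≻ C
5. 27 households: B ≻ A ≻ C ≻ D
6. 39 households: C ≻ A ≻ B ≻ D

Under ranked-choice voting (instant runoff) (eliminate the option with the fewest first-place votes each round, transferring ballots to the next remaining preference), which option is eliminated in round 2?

A

Round 1: D 3, B 52, A 23, C 58. Eliminate D.
Round 2: B 55, A 23, C 58. Eliminate A.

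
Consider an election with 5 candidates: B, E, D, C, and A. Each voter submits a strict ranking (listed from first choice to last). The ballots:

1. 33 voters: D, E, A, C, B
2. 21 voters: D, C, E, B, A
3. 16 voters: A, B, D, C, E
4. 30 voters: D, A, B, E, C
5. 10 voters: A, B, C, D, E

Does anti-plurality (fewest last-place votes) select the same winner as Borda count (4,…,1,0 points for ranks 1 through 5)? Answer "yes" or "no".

yes

Anti-plurality — last-place votes: B 33, E 26, D 0, C 30, A 21. Winner: D.
Borda — scores: B 159, E 171, D 378, C 132, A 260. Winner: D.
The two methods agree.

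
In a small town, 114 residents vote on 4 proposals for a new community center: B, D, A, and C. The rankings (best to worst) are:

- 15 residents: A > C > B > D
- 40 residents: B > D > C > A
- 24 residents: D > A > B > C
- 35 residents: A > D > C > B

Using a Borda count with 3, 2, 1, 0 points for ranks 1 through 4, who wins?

B: 15·1 + 40·3 + 24·1 + 35·0 = 159
D: 15·0 + 40·2 + 24·3 + 35·2 = 222
A: 15·3 + 40·0 + 24·2 + 35·3 = 198
C: 15·2 + 40·1 + 24·0 + 35·1 = 105
D has the highest Borda score (222).

D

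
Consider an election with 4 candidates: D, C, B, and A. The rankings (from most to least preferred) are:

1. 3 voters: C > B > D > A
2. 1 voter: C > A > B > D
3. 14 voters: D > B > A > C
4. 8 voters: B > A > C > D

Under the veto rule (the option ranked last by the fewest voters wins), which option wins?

B

Last-place votes: D 9, C 14, B 0, A 3.
B is ranked last by the fewest voters, so B wins.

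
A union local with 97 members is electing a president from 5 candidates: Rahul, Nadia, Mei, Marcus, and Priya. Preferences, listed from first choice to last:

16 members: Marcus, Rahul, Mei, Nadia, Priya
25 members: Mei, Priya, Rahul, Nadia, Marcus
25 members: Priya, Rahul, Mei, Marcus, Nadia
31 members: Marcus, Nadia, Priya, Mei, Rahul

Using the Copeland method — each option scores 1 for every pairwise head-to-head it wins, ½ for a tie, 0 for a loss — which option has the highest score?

Rahul: beats Nadia and Marcus; loses to Mei and Priya → score 2.
Nadia: loses to Rahul, Mei, Marcus, and Priya → score 0.
Mei: beats Rahul, Nadia, and Marcus; loses to Priya → score 3.
Marcus: beats Nadia; loses to Rahul, Mei, and Priya → score 1.
Priya: beats Rahul, Nadia, Mei, and Marcus → score 4.
Priya has the best pairwise record.

Priya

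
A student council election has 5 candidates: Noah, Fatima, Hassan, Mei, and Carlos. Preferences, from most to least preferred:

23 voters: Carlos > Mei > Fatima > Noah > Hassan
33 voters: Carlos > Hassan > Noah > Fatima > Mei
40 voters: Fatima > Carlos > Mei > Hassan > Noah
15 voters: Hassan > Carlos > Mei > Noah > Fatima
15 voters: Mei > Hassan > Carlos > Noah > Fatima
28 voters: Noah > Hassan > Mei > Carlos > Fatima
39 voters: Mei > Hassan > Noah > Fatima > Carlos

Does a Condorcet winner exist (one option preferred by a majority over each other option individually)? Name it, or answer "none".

none

Checking pairwise contests:
Hassan beats Noah 142–51.
Noah beats Fatima 130–63.
Mei beats Hassan 117–76.
Carlos beats Mei 111–82.
Hassan beats Carlos 97–96.
Every option loses at least one head-to-head, so there is no Condorcet winner.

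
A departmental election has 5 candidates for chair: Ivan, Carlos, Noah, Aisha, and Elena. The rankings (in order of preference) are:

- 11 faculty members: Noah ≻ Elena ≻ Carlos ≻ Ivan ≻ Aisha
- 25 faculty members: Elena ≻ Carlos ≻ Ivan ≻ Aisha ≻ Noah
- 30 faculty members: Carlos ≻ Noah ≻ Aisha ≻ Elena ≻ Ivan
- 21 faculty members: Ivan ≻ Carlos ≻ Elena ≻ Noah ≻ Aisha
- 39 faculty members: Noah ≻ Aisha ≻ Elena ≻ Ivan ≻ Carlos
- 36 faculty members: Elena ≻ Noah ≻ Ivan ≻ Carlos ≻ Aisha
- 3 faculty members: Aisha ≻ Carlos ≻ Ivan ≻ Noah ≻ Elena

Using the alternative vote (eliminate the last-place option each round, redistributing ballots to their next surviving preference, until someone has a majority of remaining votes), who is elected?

Elena

Round 1: Ivan 21, Carlos 30, Noah 50, Aisha 3, Elena 61. Eliminate Aisha.
Round 2: Ivan 21, Carlos 33, Noah 50, Elena 61. Eliminate Ivan.
Round 3: Carlos 54, Noah 50, Elena 61. Eliminate Noah.
Round 4: Carlos 54, Elena 111. Elena has a majority.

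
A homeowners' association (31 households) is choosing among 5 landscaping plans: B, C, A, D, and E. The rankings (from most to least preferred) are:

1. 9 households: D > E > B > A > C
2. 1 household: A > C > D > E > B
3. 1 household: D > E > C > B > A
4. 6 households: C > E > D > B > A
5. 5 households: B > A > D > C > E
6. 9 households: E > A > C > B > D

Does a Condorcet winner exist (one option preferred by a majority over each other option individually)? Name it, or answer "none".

none

Checking pairwise contests:
C beats B 17–14.
A beats C 24–7.
B beats A 21–10.
C beats D 16–15.
D beats E 16–15.
Every option loses at least one head-to-head, so there is no Condorcet winner.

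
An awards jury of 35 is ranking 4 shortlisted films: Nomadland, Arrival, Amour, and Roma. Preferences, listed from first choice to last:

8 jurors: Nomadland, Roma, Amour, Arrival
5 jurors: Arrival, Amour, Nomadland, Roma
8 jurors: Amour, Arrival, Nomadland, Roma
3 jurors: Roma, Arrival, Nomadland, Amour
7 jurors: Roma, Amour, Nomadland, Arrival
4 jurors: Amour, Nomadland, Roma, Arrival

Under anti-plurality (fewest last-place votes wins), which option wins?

Last-place votes: Nomadland 0, Arrival 19, Amour 3, Roma 13.
Nomadland is ranked last by the fewest voters, so Nomadland wins.

Nomadland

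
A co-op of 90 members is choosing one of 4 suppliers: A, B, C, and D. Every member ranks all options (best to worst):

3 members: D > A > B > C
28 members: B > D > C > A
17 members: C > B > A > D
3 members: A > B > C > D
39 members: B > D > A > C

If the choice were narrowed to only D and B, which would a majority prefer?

B

Voters preferring D to B: 3; preferring B to D: 87.
B wins the head-to-head.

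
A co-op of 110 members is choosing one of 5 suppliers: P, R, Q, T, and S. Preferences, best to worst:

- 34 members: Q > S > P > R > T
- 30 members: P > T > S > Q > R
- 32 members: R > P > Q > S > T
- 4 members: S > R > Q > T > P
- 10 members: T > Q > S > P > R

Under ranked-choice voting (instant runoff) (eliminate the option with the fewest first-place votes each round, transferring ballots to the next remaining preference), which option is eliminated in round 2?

T

Round 1: P 30, R 32, Q 34, T 10, S 4. Eliminate S.
Round 2: P 30, R 36, Q 34, T 10. Eliminate T.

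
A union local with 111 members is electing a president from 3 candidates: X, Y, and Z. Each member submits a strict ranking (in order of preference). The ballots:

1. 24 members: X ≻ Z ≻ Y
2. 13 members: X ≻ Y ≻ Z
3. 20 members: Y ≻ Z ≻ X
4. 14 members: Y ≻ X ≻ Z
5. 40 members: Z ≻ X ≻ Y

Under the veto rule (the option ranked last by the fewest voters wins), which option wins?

X

Last-place votes: X 20, Y 64, Z 27.
X is ranked last by the fewest voters, so X wins.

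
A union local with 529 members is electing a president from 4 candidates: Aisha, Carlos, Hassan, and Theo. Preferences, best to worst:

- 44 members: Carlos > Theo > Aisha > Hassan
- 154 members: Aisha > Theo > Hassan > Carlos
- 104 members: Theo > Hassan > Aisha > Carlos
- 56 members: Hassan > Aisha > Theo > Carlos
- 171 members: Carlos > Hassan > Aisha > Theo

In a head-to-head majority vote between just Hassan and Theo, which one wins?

Theo

Voters preferring Hassan to Theo: 227; preferring Theo to Hassan: 302.
Theo wins the head-to-head.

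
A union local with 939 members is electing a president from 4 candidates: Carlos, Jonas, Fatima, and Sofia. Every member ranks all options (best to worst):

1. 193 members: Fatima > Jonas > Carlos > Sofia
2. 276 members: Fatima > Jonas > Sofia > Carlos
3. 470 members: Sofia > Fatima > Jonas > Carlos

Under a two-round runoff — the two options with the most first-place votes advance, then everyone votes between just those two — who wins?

Sofia

Round 1 first-place votes: Carlos 0, Jonas 0, Fatima 469, Sofia 470.
Sofia and Fatima advance.
Runoff: Sofia is preferred to Fatima by 470 voters; Fatima by 469.
Sofia wins the runoff.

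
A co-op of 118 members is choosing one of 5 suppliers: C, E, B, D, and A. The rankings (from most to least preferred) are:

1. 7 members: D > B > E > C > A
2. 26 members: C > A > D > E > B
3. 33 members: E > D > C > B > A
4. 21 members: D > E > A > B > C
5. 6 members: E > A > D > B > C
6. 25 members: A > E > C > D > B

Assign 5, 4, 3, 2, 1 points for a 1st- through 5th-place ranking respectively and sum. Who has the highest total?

E

C: 7·2 + 26·5 + 33·3 + 21·1 + 6·1 + 25·3 = 345
E: 7·3 + 26·2 + 33·5 + 21·4 + 6·5 + 25·4 = 452
B: 7·4 + 26·1 + 33·2 + 21·2 + 6·2 + 25·1 = 199
D: 7·5 + 26·3 + 33·4 + 21·5 + 6·3 + 25·2 = 418
A: 7·1 + 26·4 + 33·1 + 21·3 + 6·4 + 25·5 = 356
E has the highest Borda score (452).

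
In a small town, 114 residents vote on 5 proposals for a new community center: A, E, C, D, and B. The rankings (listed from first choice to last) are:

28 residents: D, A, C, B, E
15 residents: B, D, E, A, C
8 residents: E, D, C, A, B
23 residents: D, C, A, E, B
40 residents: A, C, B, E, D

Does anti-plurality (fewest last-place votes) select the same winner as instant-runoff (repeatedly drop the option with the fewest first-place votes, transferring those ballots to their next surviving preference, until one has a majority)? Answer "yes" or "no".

Anti-plurality — last-place votes: A 0, E 28, C 15, D 40, B 31. Winner: A.
Instant-runoff — R1 A 40, E 8, C 0, D 51, B 15 (C out); R2 A 40, E 8, D 51, B 15 (E out); R3 A 40, D 59, B 15 (D winner). Winner: D.
The two methods disagree.

no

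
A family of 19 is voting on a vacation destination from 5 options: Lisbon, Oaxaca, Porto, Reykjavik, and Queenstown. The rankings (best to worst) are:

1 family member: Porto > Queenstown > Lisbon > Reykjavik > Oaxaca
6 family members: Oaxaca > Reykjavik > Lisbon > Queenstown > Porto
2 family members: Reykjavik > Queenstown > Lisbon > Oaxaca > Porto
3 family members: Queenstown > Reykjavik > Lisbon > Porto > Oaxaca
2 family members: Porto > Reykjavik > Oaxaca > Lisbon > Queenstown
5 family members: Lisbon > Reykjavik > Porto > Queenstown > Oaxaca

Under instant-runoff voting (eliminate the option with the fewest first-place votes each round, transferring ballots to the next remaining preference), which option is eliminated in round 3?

Lisbon

Round 1: Lisbon 5, Oaxaca 6, Porto 3, Reykjavik 2, Queenstown 3. Eliminate Reykjavik.
Round 2: Lisbon 5, Oaxaca 6, Porto 3, Queenstown 5. Eliminate Porto.
Round 3: Lisbon 5, Oaxaca 8, Queenstown 6. Eliminate Lisbon.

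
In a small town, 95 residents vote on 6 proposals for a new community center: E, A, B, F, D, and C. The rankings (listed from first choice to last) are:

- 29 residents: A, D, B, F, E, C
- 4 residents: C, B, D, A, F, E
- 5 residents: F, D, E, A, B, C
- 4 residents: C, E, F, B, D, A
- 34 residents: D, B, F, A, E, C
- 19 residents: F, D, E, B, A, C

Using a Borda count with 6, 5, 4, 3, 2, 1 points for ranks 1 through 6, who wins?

D

E: 29·2 + 4·1 + 5·4 + 4·5 + 34·2 + 19·4 = 246
A: 29·6 + 4·3 + 5·3 + 4·1 + 34·3 + 19·2 = 345
B: 29·4 + 4·5 + 5·2 + 4·3 + 34·5 + 19·3 = 385
F: 29·3 + 4·2 + 5·6 + 4·4 + 34·4 + 19·6 = 391
D: 29·5 + 4·4 + 5·5 + 4·2 + 34·6 + 19·5 = 493
C: 29·1 + 4·6 + 5·1 + 4·6 + 34·1 + 19·1 = 135
D has the highest Borda score (493).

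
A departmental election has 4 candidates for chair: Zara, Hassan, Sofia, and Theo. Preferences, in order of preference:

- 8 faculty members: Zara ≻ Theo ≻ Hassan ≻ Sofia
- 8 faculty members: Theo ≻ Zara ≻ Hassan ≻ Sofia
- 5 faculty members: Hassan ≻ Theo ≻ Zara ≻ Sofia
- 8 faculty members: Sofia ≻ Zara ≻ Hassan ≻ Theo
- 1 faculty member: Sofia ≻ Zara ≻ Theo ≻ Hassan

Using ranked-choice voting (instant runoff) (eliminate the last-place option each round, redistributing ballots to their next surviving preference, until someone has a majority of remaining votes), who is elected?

Round 1: Zara 8, Hassan 5, Sofia 9, Theo 8. Eliminate Hassan.
Round 2: Zara 8, Sofia 9, Theo 13. Eliminate Zara.
Round 3: Sofia 9, Theo 21. Theo has a majority.

Theo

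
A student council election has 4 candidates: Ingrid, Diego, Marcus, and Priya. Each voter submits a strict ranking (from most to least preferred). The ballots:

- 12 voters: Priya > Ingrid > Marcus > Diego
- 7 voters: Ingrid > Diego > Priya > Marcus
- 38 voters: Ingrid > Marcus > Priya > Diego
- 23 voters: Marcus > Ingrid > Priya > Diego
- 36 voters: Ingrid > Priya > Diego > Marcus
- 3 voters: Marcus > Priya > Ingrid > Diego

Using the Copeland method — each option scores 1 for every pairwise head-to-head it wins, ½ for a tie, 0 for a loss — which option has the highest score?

Ingrid

Ingrid: beats Diego, Marcus, and Priya → score 3.
Diego: loses to Ingrid, Marcus, and Priya → score 0.
Marcus: beats Diego and Priya; loses to Ingrid → score 2.
Priya: beats Diego; loses to Ingrid and Marcus → score 1.
Ingrid has the best pairwise record.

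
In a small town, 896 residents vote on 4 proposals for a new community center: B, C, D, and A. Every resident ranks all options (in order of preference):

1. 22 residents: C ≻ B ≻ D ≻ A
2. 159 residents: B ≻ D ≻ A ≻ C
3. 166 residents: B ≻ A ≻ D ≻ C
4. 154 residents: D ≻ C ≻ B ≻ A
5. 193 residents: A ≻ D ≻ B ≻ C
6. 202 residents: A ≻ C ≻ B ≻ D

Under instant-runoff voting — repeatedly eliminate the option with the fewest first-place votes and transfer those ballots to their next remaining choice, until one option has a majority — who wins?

B

Round 1: B 325, C 22, D 154, A 395. Eliminate C.
Round 2: B 347, D 154, A 395. Eliminate D.
Round 3: B 501, A 395. B has a majority.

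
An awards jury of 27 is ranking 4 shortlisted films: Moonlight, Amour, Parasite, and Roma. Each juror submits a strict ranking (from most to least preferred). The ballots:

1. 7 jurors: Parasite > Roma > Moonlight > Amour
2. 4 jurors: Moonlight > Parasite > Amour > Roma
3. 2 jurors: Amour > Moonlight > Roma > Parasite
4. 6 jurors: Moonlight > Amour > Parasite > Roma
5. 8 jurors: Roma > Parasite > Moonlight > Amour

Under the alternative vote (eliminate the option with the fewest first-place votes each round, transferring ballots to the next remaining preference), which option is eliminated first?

Round 1: Moonlight 10, Amour 2, Parasite 7, Roma 8. Eliminate Amour.

Amour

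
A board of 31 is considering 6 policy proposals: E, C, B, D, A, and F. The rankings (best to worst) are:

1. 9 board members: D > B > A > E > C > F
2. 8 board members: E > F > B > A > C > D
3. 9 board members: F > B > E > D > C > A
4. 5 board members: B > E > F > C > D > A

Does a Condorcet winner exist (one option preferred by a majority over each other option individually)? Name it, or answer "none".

Checking pairwise contests:
B beats E 23–8.
E beats C 31–0.
F beats B 17–14.
E beats D 22–9.
E beats A 22–9.
E beats F 22–9.
Every option loses at least one head-to-head, so there is no Condorcet winner.

none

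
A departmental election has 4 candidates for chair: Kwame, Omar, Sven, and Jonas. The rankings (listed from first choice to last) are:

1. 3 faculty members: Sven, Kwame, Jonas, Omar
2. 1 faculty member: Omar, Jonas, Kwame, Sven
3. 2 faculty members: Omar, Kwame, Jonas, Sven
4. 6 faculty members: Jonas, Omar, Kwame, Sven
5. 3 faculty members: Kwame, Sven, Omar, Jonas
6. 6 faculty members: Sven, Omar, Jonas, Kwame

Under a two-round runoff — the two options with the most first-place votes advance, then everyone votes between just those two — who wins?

Round 1 first-place votes: Kwame 3, Omar 3, Sven 9, Jonas 6.
Sven and Jonas advance.
Runoff: Sven is preferred to Jonas by 12 voters; Jonas by 9.
Sven wins the runoff.

Sven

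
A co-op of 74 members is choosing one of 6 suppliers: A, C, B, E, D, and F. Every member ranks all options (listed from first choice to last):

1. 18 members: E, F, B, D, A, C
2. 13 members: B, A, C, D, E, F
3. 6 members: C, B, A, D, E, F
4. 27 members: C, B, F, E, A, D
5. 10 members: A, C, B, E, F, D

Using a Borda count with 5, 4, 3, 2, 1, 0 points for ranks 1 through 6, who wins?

A: 18·1 + 13·4 + 6·3 + 27·1 + 10·5 = 165
C: 18·0 + 13·3 + 6·5 + 27·5 + 10·4 = 244
B: 18·3 + 13·5 + 6·4 + 27·4 + 10·3 = 281
E: 18·5 + 13·1 + 6·1 + 27·2 + 10·2 = 183
D: 18·2 + 13·2 + 6·2 + 27·0 + 10·0 = 74
F: 18·4 + 13·0 + 6·0 + 27·3 + 10·1 = 163
B has the highest Borda score (281).

B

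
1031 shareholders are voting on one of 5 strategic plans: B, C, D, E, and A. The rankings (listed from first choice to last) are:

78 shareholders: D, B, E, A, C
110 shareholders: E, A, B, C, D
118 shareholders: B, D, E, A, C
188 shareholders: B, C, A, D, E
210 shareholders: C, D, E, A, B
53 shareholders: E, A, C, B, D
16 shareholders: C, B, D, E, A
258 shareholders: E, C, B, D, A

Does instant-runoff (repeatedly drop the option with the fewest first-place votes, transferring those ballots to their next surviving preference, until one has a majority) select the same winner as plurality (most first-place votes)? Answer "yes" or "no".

Instant-runoff — R1 B 306, C 226, D 78, E 421, A 0 (A out); R2 B 306, C 226, D 78, E 421 (D out); R3 B 384, C 226, E 421 (C out); R4 B 400, E 631 (E winner). Winner: E.
Plurality — first-place votes: B 306, C 226, D 78, E 421, A 0. Winner: E.
The two methods agree.

yes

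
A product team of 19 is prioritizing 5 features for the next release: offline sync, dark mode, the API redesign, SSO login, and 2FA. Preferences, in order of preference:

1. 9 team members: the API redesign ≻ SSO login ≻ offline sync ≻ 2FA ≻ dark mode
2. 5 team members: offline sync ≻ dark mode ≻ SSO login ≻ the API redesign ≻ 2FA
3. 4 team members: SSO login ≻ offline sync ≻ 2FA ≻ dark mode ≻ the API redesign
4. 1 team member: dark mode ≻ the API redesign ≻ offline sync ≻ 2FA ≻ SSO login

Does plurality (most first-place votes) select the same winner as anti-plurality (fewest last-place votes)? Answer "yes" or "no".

Plurality — first-place votes: offline sync 5, dark mode 1, the API redesign 9, SSO login 4, 2FA 0. Winner: the API redesign.
Anti-plurality — last-place votes: offline sync 0, dark mode 9, the API redesign 4, SSO login 1, 2FA 5. Winner: offline sync.
The two methods disagree.

no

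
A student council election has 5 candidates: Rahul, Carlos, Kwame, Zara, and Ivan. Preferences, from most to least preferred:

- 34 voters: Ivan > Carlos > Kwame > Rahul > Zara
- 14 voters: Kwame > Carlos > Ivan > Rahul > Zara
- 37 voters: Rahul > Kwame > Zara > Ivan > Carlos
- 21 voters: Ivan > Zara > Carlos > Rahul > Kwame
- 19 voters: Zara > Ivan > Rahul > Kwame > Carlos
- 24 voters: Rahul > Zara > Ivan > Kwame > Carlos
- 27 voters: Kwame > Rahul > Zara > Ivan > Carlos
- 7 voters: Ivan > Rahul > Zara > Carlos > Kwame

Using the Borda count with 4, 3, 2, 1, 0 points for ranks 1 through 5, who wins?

Rahul

Rahul: 34·1 + 14·1 + 37·4 + 21·1 + 19·2 + 24·4 + 27·3 + 7·3 = 453
Carlos: 34·3 + 14·3 + 37·0 + 21·2 + 19·0 + 24·0 + 27·0 + 7·1 = 193
Kwame: 34·2 + 14·4 + 37·3 + 21·0 + 19·1 + 24·1 + 27·4 + 7·0 = 386
Zara: 34·0 + 14·0 + 37·2 + 21·3 + 19·4 + 24·3 + 27·2 + 7·2 = 353
Ivan: 34·4 + 14·2 + 37·1 + 21·4 + 19·3 + 24·2 + 27·1 + 7·4 = 445
Rahul has the highest Borda score (453).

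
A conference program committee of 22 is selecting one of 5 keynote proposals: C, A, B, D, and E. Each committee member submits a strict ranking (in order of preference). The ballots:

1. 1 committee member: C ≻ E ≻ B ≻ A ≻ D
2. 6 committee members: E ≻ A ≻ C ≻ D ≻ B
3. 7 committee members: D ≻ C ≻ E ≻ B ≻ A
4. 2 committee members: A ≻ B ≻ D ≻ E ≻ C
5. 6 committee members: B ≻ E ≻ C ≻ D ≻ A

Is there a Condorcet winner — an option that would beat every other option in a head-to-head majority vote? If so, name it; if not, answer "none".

E

E vs C: 14–8 for E.
E vs A: 20–2 for E.
E vs B: 14–8 for E.
E vs D: 13–9 for E.
E beats every other option head-to-head.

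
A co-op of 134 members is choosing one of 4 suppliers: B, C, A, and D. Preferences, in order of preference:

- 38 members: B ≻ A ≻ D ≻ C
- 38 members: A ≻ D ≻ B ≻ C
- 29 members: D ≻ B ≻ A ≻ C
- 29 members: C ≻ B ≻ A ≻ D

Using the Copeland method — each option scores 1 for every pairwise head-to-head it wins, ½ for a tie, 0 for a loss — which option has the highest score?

B: beats C and A; ties D → score 2.5.
C: loses to B, A, and D → score 0.
A: beats C and D; loses to B → score 2.
D: beats C; ties B; loses to A → score 1.5.
B has the best pairwise record.

B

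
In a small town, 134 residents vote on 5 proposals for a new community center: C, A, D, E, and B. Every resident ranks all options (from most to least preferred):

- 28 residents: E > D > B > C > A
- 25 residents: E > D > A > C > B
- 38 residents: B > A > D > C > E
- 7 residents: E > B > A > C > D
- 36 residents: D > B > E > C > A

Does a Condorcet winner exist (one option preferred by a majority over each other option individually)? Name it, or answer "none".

D vs C: 127–7 for D.
D vs A: 89–45 for D.
D vs E: 74–60 for D.
D vs B: 89–45 for D.
D beats every other option head-to-head.

D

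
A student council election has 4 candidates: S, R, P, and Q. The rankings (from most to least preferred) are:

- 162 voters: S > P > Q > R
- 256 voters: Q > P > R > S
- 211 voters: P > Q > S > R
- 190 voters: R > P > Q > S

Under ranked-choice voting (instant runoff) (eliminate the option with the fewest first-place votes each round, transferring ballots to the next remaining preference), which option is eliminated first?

Round 1: S 162, R 190, P 211, Q 256. Eliminate S.

S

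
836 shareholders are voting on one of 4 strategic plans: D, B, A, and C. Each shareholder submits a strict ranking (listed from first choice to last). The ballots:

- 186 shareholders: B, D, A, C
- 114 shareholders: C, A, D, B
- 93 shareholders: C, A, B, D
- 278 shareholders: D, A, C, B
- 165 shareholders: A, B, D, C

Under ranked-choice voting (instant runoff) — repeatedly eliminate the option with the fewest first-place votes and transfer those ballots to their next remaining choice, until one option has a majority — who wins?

Round 1: D 278, B 186, A 165, C 207. Eliminate A.
Round 2: D 278, B 351, C 207. Eliminate C.
Round 3: D 392, B 444. B has a majority.

B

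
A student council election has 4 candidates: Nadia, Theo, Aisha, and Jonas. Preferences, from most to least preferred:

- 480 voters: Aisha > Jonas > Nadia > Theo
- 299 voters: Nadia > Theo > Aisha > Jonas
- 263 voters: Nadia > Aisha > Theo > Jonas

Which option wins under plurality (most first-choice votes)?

First-place votes: Nadia 562, Theo 0, Aisha 480, Jonas 0.
Nadia has the most first-place votes.

Nadia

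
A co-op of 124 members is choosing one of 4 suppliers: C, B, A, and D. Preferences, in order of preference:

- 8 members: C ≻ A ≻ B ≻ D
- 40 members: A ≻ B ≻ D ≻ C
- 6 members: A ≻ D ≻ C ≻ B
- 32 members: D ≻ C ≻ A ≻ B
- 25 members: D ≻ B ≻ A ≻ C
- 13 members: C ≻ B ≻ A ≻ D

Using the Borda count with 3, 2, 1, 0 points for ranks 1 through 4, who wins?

A

C: 8·3 + 40·0 + 6·1 + 32·2 + 25·0 + 13·3 = 133
B: 8·1 + 40·2 + 6·0 + 32·0 + 25·2 + 13·2 = 164
A: 8·2 + 40·3 + 6·3 + 32·1 + 25·1 + 13·1 = 224
D: 8·0 + 40·1 + 6·2 + 32·3 + 25·3 + 13·0 = 223
A has the highest Borda score (224).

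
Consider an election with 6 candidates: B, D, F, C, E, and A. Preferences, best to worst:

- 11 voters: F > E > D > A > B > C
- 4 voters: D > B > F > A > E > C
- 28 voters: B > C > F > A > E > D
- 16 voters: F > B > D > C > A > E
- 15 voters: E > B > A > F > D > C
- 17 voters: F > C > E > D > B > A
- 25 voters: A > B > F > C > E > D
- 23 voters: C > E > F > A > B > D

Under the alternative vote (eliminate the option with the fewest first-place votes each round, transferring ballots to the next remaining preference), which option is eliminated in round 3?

Round 1: B 28, D 4, F 44, C 23, E 15, A 25. Eliminate D.
Round 2: B 32, F 44, C 23, E 15, A 25. Eliminate E.
Round 3: B 47, F 44, C 23, A 25. Eliminate C.

C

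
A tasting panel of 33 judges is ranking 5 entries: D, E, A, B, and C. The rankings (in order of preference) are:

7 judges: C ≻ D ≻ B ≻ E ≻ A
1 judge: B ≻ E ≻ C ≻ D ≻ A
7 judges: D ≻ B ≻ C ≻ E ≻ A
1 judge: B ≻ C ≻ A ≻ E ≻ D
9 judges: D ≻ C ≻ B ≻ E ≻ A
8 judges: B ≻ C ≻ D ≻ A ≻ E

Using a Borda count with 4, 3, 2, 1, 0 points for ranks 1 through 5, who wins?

D: 7·3 + 1·1 + 7·4 + 1·0 + 9·4 + 8·2 = 102
E: 7·1 + 1·3 + 7·1 + 1·1 + 9·1 + 8·0 = 27
A: 7·0 + 1·0 + 7·0 + 1·2 + 9·0 + 8·1 = 10
B: 7·2 + 1·4 + 7·3 + 1·4 + 9·2 + 8·4 = 93
C: 7·4 + 1·2 + 7·2 + 1·3 + 9·3 + 8·3 = 98
D has the highest Borda score (102).

D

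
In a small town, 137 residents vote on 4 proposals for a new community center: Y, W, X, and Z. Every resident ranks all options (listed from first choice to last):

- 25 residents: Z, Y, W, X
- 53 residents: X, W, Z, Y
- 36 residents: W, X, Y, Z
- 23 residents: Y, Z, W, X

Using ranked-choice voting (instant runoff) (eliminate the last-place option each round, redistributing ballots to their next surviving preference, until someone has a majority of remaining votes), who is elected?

X

Round 1: Y 23, W 36, X 53, Z 25. Eliminate Y.
Round 2: W 36, X 53, Z 48. Eliminate W.
Round 3: X 89, Z 48. X has a majority.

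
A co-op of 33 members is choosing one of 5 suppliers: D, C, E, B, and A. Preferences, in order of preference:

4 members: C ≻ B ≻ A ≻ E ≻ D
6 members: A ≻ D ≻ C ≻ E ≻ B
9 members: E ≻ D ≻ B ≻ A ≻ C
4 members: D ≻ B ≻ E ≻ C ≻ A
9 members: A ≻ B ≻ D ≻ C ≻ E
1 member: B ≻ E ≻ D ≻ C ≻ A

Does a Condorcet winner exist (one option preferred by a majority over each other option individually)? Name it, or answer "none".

Checking pairwise contests:
A beats D 19–14.
D beats C 29–4.
D beats E 19–14.
D beats B 19–14.
B beats A 18–15.
Every option loses at least one head-to-head, so there is no Condorcet winner.

none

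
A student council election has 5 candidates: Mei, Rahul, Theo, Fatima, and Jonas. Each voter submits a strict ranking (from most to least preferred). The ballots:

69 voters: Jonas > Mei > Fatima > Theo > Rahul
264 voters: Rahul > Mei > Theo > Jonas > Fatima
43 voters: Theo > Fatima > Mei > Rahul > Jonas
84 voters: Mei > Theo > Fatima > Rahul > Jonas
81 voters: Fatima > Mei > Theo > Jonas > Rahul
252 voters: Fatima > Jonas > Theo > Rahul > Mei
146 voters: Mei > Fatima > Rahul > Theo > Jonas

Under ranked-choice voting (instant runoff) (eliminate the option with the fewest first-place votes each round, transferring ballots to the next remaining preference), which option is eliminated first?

Round 1: Mei 230, Rahul 264, Theo 43, Fatima 333, Jonas 69. Eliminate Theo.

Theo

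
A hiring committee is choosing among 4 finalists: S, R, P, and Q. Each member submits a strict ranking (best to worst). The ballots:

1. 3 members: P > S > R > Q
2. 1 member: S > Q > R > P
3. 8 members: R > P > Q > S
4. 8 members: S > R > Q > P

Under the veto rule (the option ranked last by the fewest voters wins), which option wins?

R

Last-place votes: S 8, R 0, P 9, Q 3.
R is ranked last by the fewest voters, so R wins.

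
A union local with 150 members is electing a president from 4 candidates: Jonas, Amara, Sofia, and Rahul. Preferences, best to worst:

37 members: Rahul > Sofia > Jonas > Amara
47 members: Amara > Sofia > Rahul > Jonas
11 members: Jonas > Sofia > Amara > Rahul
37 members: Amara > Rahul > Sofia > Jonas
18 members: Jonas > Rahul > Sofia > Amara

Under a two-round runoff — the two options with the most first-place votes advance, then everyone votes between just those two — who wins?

Round 1 first-place votes: Jonas 29, Amara 84, Sofia 0, Rahul 37.
Amara and Rahul advance.
Runoff: Amara is preferred to Rahul by 95 voters; Rahul by 55.
Amara wins the runoff.

Amara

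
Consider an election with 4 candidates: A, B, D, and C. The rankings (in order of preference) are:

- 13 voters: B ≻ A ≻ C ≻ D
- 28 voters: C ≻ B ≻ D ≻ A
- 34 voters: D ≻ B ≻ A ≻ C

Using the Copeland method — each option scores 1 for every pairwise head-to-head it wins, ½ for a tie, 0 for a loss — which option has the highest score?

A: beats C; loses to B and D → score 1.
B: beats A, D, and C → score 3.
D: beats A; loses to B and C → score 1.
C: beats D; loses to A and B → score 1.
B has the best pairwise record.

B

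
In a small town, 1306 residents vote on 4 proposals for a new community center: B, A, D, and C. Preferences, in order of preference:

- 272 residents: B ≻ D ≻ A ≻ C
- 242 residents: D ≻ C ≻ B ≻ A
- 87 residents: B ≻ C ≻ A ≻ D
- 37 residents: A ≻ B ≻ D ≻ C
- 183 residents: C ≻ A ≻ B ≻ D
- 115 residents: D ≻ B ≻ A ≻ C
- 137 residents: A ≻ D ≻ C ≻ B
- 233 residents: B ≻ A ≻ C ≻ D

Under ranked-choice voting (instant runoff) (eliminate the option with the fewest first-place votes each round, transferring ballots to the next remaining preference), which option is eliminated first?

Round 1: B 592, A 174, D 357, C 183. Eliminate A.

A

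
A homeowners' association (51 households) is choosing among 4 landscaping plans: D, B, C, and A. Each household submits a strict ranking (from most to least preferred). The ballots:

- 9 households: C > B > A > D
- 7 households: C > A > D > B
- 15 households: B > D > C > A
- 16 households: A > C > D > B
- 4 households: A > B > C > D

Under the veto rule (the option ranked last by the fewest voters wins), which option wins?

Last-place votes: D 13, B 23, C 0, A 15.
C is ranked last by the fewest voters, so C wins.

C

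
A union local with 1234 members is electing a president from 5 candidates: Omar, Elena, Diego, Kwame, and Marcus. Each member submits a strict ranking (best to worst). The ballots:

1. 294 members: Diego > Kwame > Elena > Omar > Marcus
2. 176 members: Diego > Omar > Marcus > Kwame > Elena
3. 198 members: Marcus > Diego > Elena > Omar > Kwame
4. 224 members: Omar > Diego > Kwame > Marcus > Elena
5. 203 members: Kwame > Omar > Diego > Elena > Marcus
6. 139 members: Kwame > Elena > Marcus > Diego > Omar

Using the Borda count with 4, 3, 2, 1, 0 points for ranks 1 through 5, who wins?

Omar: 294·1 + 176·3 + 198·1 + 224·4 + 203·3 + 139·0 = 2525
Elena: 294·2 + 176·0 + 198·2 + 224·0 + 203·1 + 139·3 = 1604
Diego: 294·4 + 176·4 + 198·3 + 224·3 + 203·2 + 139·1 = 3691
Kwame: 294·3 + 176·1 + 198·0 + 224·2 + 203·4 + 139·4 = 2874
Marcus: 294·0 + 176·2 + 198·4 + 224·1 + 203·0 + 139·2 = 1646
Diego has the highest Borda score (3691).

Diego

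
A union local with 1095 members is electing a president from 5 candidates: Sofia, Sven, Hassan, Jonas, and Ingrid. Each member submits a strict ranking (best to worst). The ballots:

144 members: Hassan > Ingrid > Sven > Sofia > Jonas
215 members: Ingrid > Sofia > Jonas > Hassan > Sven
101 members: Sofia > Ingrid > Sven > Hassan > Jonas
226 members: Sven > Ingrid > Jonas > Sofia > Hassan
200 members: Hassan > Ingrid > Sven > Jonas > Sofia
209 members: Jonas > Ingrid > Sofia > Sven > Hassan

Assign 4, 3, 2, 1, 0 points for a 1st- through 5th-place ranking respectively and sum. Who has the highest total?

Ingrid

Sofia: 144·1 + 215·3 + 101·4 + 226·1 + 200·0 + 209·2 = 1837
Sven: 144·2 + 215·0 + 101·2 + 226·4 + 200·2 + 209·1 = 2003
Hassan: 144·4 + 215·1 + 101·1 + 226·0 + 200·4 + 209·0 = 1692
Jonas: 144·0 + 215·2 + 101·0 + 226·2 + 200·1 + 209·4 = 1918
Ingrid: 144·3 + 215·4 + 101·3 + 226·3 + 200·3 + 209·3 = 3500
Ingrid has the highest Borda score (3500).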